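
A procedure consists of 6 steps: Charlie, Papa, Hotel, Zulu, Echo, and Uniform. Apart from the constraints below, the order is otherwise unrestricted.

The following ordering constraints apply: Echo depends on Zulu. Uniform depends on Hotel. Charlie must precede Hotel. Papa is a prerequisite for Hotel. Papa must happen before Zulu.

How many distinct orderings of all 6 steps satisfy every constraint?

2 steps have no prerequisites (Charlie, Papa), so any of them could come first.
Systematically extending each partial ordering one step at a time and counting, there are 16 complete orderings.

16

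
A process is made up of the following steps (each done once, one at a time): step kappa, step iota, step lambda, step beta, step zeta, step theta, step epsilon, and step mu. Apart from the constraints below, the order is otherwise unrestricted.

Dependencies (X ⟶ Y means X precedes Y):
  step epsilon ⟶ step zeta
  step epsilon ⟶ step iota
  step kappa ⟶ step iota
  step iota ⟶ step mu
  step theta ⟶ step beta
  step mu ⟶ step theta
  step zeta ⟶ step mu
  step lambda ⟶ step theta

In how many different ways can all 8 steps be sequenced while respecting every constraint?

30

3 steps have no prerequisites (step kappa, step lambda, step epsilon), so any of them could come first.
Systematically extending each partial ordering one step at a time and counting, there are 30 complete orderings.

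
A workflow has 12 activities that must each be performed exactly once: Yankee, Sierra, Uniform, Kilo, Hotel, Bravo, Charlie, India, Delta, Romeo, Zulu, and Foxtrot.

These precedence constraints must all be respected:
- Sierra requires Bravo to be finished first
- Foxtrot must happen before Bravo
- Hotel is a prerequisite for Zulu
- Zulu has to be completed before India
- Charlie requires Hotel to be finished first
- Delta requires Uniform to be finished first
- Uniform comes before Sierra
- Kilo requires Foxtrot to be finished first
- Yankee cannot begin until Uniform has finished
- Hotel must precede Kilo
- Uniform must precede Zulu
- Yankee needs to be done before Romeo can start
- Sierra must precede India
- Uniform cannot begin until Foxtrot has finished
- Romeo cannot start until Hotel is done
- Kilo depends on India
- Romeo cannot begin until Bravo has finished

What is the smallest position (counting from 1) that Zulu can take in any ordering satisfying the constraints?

4

Working backwards through the constraints from Zulu, its full set of required predecessors is Uniform, Hotel, Foxtrot — 3 of them.
So at minimum 3 activities come before Zulu, putting Zulu no earlier than position 4. That position is achievable by scheduling exactly those predecessors first.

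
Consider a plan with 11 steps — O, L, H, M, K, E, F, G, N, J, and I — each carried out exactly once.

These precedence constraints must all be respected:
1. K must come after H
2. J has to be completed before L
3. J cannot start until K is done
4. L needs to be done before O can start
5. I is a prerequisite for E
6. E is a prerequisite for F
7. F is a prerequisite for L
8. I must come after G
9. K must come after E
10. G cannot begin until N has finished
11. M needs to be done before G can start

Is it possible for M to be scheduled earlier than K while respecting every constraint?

Yes

The constraints force M before K, so yes — every valid ordering has M earlier.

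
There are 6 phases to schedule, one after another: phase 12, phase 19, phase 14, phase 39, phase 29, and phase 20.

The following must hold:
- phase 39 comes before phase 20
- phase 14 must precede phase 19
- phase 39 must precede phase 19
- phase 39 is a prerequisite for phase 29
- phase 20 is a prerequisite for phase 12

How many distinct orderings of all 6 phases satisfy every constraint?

2 phases have no prerequisites (phase 14, phase 39), so any of them could come first.
Enumerating by repeatedly choosing an available phase (one whose prerequisites are all placed) gives 42 distinct complete orderings.

42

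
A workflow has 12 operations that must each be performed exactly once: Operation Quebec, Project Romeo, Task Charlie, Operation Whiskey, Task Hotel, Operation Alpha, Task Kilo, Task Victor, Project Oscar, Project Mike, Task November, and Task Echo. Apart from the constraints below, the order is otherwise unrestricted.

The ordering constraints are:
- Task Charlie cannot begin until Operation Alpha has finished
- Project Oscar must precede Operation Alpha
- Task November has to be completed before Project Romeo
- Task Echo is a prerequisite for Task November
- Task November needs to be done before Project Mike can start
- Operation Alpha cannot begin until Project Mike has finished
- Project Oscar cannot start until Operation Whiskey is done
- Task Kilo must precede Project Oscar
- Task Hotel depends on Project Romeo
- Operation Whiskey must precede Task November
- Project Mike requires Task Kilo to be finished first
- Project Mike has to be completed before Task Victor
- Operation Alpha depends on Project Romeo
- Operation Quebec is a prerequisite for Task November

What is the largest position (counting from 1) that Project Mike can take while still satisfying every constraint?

Every operation that must follow Project Mike has to come after it. Tracing all chains starting from Project Mike, those operations are: Task Charlie, Operation Alpha, Task Victor — 3 in total.
With 3 mandatory successors out of 12 operations total, the latest slot for Project Mike is 12−3 = 9, and it's reachable by doing all non-successors before Project Mike.

9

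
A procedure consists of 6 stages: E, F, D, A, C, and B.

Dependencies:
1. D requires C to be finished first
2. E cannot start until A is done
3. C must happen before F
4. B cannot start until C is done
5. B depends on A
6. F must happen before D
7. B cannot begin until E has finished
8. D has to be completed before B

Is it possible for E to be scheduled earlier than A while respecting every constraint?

No

The constraints give a chain A → E, which forces A before E.
So no valid ordering can have E before A.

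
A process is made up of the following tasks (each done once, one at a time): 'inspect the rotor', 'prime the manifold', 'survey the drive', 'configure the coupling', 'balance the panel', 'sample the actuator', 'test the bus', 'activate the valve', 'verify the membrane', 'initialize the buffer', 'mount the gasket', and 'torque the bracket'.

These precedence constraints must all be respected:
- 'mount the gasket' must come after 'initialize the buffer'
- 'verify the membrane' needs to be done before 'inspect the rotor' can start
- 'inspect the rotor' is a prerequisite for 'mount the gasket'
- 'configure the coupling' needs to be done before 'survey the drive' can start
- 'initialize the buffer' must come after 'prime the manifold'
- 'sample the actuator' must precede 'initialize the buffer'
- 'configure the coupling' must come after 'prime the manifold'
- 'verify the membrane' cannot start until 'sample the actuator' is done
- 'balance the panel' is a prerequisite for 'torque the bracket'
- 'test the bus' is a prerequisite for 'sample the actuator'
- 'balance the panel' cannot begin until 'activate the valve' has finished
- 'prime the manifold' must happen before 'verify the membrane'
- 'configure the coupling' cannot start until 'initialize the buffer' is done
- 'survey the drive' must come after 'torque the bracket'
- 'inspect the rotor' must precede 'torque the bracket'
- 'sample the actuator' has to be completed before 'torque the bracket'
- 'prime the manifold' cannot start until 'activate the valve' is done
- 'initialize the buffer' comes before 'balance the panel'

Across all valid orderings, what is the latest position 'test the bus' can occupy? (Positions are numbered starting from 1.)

The tasks that are forced after 'test the bus', directly or by a chain of constraints, are 'inspect the rotor', 'survey the drive', 'configure the coupling', 'balance the panel', 'sample the actuator', 'verify the membrane', 'initialize the buffer', 'mount the gasket', 'torque the bracket'. That's 9 tasks.
So at least 9 tasks follow 'test the bus', putting 'test the bus' no later than position 3. That position is achievable by scheduling everything else first.

3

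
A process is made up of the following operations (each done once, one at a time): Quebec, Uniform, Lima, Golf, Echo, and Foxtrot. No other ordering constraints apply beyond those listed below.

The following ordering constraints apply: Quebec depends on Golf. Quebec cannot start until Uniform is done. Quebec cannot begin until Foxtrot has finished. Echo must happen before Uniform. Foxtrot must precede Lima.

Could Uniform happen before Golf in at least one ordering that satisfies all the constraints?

The constraints leave Uniform and Golf unordered relative to each other; nothing requires Golf earlier.
So a valid ordering placing Uniform earlier than Golf exists.

Yes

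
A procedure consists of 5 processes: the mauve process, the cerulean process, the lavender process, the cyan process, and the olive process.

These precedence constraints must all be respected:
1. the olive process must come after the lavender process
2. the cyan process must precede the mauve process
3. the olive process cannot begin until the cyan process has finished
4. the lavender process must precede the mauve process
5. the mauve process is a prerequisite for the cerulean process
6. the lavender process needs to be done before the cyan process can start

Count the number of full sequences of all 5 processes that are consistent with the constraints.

3

The lavender process is the only process with nothing required before it, so every ordering starts there.
Counting all ways to extend the partial order to a total order gives 3.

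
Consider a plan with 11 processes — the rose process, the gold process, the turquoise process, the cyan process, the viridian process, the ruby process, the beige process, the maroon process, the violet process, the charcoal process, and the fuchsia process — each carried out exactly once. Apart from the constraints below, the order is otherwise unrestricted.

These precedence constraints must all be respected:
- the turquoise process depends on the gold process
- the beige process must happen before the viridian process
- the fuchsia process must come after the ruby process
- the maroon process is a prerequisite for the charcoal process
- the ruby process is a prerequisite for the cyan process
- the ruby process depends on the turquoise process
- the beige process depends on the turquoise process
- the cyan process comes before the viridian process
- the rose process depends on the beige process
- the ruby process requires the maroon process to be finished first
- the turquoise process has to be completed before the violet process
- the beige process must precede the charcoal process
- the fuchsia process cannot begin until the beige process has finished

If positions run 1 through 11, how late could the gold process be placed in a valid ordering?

Every process that must follow the gold process has to come after it. Tracing all chains starting from the gold process, those processes are: the rose process, the turquoise process, the cyan process, the viridian process, the ruby process, the beige process, the violet process, the charcoal process, the fuchsia process — 9 in total.
With 9 mandatory successors out of 11 processes total, the latest slot for the gold process is 11−9 = 2, and it's reachable by doing all non-successors before the gold process.

2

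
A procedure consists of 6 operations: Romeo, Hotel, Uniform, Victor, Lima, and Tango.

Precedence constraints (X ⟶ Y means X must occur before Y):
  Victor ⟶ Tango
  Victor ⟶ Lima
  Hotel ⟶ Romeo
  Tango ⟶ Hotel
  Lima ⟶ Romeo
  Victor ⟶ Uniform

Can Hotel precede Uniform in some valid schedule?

The constraints leave Hotel and Uniform unordered relative to each other; nothing requires Uniform earlier.
That means at least one valid schedule has Hotel before Uniform.

Yes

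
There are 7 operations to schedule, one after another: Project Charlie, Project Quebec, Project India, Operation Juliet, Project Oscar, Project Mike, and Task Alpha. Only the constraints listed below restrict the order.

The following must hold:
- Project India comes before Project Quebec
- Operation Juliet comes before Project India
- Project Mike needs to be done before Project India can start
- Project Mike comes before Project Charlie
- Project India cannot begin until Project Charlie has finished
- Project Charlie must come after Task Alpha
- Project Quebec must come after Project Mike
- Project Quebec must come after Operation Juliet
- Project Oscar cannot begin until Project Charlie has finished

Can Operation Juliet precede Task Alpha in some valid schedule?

Nothing in the constraints forces Task Alpha before Operation Juliet — there is no chain from Task Alpha to Operation Juliet.
So a valid ordering placing Operation Juliet earlier than Task Alpha exists.

Yes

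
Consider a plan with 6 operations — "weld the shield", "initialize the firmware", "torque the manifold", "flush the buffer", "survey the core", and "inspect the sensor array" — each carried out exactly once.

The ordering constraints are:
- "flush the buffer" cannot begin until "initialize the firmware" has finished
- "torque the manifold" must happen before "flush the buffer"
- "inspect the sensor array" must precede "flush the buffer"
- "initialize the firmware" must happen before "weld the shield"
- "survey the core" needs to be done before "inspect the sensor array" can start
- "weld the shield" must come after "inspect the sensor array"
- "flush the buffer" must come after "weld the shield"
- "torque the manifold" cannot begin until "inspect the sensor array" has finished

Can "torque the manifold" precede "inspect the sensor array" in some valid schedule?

There is a dependency chain "inspect the sensor array" → "torque the manifold", so "torque the manifold" always comes after "inspect the sensor array".
Hence "torque the manifold" can never be scheduled before "inspect the sensor array".

No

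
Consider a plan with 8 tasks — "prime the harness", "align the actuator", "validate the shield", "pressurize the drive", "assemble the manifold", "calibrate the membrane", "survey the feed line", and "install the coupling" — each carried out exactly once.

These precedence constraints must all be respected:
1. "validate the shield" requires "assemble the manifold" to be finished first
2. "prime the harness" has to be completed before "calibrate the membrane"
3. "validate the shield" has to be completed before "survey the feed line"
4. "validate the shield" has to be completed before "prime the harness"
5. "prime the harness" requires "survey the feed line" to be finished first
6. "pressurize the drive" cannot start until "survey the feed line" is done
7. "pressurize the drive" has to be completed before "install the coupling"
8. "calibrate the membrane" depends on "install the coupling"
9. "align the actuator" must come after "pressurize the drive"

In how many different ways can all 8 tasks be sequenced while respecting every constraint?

11

"assemble the manifold" is the only task with nothing required before it, so every ordering starts there.
Counting all ways to extend the partial order to a total order gives 11.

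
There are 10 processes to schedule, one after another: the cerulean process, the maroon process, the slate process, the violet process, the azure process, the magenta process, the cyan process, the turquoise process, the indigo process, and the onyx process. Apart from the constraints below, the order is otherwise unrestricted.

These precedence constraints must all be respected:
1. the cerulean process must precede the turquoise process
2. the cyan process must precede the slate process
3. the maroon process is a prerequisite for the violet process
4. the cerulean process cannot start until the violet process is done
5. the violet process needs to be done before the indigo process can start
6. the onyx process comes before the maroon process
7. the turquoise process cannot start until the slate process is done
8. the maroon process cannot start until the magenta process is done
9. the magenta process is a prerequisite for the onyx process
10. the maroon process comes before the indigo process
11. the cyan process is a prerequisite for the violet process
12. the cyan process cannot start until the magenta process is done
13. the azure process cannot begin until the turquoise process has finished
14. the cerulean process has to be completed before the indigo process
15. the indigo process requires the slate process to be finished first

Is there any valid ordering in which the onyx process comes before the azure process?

Yes

The constraints force the onyx process before the azure process, so yes — every valid ordering has the onyx process earlier.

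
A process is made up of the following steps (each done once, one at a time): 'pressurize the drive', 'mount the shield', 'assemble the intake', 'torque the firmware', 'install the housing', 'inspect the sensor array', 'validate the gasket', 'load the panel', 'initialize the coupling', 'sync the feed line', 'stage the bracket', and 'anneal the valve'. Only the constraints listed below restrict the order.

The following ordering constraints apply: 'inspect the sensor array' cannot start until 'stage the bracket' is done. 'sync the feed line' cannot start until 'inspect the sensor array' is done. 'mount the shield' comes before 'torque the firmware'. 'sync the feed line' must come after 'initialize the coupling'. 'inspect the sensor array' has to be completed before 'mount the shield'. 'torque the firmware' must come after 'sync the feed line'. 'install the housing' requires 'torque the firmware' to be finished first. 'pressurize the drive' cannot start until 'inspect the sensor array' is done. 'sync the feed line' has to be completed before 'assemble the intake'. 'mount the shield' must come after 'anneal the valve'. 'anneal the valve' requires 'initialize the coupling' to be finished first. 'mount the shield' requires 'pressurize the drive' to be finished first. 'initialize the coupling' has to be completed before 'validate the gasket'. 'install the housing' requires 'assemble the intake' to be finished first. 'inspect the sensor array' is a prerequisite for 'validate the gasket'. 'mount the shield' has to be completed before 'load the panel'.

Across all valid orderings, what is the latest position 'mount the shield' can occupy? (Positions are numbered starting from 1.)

Following every chain forward from 'mount the shield', the steps that must come later are 'torque the firmware', 'install the housing', 'load the panel' — 3 of them.
So at least 3 steps follow 'mount the shield', putting 'mount the shield' no later than position 9. That position is achievable by scheduling everything else first.

9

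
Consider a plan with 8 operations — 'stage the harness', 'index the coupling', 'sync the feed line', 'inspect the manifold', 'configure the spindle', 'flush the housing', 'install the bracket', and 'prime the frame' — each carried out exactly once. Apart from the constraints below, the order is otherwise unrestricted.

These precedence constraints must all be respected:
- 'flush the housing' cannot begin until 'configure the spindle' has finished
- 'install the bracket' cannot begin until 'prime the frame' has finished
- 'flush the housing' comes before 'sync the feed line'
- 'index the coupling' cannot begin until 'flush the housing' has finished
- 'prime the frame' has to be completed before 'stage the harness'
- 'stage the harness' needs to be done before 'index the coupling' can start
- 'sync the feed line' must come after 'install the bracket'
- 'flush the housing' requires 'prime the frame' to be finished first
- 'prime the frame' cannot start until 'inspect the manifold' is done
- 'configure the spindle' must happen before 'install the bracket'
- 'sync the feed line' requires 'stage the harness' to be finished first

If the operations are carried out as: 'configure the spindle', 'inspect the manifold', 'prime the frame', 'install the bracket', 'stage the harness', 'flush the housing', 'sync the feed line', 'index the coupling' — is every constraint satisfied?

Every stated constraint is respected: 'configure the spindle' sits at position 1, ahead of 'flush the housing' at position 6, and each of the other listed pairs likewise has the predecessor earlier in the sequence.

Yes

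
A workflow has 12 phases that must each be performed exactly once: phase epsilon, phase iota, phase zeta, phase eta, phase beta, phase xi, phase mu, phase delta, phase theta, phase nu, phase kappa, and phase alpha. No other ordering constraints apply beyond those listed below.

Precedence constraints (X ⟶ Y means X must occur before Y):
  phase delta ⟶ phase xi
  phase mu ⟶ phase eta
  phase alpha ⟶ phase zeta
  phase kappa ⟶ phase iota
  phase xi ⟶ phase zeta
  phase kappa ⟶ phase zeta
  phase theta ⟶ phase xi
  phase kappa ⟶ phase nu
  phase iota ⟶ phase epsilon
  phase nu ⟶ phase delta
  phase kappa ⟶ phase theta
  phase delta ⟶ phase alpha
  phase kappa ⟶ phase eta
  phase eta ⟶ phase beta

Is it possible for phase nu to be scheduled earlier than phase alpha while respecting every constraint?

The constraints force phase nu before phase alpha, so yes — every valid ordering has phase nu earlier.

Yes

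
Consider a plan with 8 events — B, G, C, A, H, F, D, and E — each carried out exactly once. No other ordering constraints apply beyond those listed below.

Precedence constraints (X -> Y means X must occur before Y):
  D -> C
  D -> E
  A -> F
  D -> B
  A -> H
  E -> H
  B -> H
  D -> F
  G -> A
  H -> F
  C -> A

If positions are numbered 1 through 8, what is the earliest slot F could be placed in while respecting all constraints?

Every event that must precede F has to come before it. Tracing all chains that end at F, those events are: B, G, C, A, H, D, E — 7 in total.
So at minimum 7 events come before F, putting F no earlier than position 8. That position is achievable by scheduling exactly those predecessors first.

8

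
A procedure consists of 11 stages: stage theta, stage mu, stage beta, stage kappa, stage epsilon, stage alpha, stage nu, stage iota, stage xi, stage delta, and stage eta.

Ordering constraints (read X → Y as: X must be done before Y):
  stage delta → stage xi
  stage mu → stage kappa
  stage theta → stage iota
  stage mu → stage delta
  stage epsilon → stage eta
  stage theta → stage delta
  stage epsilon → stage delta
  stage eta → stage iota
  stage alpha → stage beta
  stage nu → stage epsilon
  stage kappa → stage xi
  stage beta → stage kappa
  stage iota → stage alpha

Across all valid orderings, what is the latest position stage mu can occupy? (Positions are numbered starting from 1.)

8

Every stage that must follow stage mu has to come after it. Tracing all chains starting from stage mu, those stages are: stage kappa, stage xi, stage delta — 3 in total.
So at least 3 stages follow stage mu, putting stage mu no later than position 8. That position is achievable by scheduling everything else first.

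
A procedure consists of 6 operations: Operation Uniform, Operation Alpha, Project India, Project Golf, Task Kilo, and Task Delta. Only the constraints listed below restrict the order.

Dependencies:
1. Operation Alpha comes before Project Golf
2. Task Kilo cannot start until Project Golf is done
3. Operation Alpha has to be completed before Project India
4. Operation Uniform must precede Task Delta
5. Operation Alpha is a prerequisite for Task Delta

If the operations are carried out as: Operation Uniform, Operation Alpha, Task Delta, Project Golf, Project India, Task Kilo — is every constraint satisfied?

Yes

Checking each listed constraint against this order: for instance, Operation Alpha is in position 2 and Project India in position 5, so that constraint holds — and the remaining constraints check out the same way.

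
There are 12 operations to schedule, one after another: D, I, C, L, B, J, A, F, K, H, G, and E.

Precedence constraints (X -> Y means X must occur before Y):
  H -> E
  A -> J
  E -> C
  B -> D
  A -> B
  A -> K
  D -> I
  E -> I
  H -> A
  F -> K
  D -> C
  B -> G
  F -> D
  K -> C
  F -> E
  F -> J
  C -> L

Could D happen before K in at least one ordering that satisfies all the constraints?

Yes

No chain of constraints runs from K to D, so K is not required to come first.
So a valid ordering placing D earlier than K exists.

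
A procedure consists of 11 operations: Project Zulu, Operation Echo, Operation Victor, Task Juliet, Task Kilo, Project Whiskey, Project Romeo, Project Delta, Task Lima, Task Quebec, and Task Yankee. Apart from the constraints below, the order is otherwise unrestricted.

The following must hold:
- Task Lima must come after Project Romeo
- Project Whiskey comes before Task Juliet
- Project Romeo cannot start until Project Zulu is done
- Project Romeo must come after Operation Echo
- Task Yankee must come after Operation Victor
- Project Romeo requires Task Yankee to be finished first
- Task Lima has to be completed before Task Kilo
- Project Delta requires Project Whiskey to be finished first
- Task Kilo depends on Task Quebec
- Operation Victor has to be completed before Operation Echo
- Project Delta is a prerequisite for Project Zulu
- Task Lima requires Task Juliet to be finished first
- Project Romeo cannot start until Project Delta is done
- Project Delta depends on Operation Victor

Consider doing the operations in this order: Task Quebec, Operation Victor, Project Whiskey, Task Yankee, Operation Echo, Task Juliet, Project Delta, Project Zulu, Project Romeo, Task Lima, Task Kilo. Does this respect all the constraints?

Yes

Checking each listed constraint against this order: for instance, Task Quebec is in position 1 and Task Kilo in position 11, so that constraint holds — and the remaining constraints check out the same way.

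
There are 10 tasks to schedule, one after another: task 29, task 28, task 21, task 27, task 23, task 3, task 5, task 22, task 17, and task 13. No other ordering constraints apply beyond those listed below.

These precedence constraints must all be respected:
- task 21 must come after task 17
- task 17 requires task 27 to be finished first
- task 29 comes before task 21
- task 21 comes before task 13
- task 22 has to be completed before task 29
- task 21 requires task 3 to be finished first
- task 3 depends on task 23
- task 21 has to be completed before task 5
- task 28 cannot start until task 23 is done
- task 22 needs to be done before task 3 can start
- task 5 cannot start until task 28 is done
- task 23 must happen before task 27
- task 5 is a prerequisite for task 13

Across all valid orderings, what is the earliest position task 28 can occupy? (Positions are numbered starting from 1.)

2

The only task forced before task 28 (directly or transitively) is task 23.
With 1 mandatory predecessor, the earliest task 28 can sit is position 1+1 = 2, and placing just that one first achieves it.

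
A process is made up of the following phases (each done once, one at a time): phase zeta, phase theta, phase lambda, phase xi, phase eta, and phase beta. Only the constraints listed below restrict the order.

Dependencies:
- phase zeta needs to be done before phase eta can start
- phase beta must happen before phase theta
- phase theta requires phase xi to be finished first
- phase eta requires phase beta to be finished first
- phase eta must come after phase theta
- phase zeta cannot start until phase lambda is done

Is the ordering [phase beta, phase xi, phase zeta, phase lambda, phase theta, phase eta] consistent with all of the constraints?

No

In the proposed order, phase zeta appears before phase lambda.
Since phase lambda is required before phase zeta, the ordering is invalid.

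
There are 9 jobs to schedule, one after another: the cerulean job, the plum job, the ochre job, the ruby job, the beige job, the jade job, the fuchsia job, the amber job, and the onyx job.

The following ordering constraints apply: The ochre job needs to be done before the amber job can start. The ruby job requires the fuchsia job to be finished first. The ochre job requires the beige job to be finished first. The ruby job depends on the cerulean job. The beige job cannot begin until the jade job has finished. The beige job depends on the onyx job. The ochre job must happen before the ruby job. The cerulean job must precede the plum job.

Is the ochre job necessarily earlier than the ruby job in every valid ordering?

Yes

Following the dependencies: the ochre job → the ruby job.
So the ochre job must precede the ruby job in any valid ordering.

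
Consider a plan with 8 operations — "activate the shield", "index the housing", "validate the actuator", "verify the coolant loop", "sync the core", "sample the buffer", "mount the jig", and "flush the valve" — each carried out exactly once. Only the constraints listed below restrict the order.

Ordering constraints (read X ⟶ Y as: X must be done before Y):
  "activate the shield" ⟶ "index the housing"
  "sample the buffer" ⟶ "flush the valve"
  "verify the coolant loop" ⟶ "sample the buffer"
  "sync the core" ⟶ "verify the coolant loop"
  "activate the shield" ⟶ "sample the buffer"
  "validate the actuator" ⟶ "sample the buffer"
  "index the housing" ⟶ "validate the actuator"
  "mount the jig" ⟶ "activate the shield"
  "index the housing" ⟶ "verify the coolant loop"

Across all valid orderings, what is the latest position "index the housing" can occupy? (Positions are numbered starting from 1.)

Every operation that must follow "index the housing" has to come after it. Tracing all chains starting from "index the housing", those operations are: "validate the actuator", "verify the coolant loop", "sample the buffer", "flush the valve" — 4 in total.
So at least 4 operations follow "index the housing", putting "index the housing" no later than position 4. That position is achievable by scheduling everything else first.

4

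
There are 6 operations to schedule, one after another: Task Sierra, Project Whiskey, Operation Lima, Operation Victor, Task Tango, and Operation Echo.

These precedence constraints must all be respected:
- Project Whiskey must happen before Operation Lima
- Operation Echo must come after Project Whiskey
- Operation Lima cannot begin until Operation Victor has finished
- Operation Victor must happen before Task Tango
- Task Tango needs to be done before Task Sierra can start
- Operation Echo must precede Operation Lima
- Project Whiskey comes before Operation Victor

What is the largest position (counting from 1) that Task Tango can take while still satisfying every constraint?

The only operation forced after Task Tango (directly or by a chain) is Task Sierra.
With 1 mandatory successor out of 6 operations total, the latest slot for Task Tango is 6−1 = 5, and it's reachable by doing all non-successors before Task Tango.

5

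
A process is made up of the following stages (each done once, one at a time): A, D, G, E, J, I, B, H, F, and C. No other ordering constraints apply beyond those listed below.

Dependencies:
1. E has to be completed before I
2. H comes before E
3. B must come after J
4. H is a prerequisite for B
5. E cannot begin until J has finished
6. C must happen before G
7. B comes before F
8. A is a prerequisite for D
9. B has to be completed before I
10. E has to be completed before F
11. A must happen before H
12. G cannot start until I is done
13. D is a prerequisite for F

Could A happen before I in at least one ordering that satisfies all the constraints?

A is actually forced before I by the constraints, so certainly some valid ordering has A first.

Yes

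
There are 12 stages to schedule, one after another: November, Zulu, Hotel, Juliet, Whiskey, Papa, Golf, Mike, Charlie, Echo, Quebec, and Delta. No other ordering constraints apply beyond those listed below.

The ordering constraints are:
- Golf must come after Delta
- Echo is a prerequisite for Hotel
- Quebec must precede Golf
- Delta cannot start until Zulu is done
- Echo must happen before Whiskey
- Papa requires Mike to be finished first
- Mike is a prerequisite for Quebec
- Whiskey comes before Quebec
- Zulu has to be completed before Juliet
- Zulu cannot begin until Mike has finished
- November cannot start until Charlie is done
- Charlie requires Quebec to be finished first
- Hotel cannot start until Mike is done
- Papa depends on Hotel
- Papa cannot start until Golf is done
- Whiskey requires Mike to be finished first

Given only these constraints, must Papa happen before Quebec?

No

The constraints actually force Quebec before Papa (via Quebec → Golf → Papa), not the other way around.
So Papa does not have to come before Quebec — it cannot.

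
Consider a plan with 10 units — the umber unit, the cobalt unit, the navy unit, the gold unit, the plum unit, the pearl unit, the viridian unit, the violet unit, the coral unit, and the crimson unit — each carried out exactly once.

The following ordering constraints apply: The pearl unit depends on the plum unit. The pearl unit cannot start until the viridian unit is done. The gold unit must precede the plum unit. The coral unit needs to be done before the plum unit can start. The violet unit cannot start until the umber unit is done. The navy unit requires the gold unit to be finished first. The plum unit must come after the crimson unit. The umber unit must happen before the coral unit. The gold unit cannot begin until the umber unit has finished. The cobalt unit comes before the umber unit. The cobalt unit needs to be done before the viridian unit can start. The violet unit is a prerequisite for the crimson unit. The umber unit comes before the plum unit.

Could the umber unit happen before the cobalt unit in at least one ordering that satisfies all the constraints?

The constraints give a chain the cobalt unit → the umber unit, which forces the cobalt unit before the umber unit.
Hence the umber unit can never be scheduled before the cobalt unit.

No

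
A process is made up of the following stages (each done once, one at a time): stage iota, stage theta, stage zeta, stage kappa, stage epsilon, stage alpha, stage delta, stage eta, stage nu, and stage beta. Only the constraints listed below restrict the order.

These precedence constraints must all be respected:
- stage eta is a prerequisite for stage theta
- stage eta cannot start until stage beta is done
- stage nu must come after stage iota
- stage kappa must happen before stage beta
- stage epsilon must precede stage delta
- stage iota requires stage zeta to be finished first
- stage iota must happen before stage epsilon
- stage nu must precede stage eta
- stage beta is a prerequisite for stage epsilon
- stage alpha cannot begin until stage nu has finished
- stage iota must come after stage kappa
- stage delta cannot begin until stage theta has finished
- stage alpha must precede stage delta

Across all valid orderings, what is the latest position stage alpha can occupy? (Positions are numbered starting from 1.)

The only stage forced after stage alpha (directly or by a chain) is stage delta.
So at least 1 stage follows stage alpha, putting stage alpha no later than position 9. That position is achievable by scheduling everything else first.

9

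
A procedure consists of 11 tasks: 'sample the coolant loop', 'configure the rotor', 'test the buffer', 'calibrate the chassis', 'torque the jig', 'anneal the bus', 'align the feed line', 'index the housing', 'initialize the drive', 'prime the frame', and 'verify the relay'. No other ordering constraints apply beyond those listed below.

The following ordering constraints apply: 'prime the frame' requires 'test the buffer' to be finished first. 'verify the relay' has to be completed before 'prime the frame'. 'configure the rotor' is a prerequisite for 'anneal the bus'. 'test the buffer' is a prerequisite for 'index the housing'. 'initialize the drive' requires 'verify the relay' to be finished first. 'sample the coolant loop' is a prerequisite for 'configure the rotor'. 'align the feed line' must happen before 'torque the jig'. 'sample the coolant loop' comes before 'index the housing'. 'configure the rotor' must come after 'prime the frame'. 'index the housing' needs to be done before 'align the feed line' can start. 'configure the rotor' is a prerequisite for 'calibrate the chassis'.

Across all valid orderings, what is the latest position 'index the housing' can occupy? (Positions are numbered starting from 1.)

9

Every task that must follow 'index the housing' has to come after it. Tracing all chains starting from 'index the housing', those tasks are: 'torque the jig', 'align the feed line' — 2 in total.
So at least 2 tasks follow 'index the housing', putting 'index the housing' no later than position 9. That position is achievable by scheduling everything else first.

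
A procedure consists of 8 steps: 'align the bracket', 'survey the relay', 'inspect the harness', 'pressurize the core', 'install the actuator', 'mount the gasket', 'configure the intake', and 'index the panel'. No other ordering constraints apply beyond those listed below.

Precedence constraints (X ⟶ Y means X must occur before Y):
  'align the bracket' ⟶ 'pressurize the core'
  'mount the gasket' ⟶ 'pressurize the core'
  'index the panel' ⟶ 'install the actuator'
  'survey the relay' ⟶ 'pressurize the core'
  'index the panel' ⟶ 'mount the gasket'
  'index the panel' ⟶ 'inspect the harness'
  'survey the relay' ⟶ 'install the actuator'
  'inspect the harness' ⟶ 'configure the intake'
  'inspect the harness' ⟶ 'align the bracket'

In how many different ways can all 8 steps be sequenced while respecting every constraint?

280

2 steps have no prerequisites ('survey the relay', 'index the panel'), so any of them could come first.
Enumerating by repeatedly choosing an available step (one whose prerequisites are all placed) gives 280 distinct complete orderings.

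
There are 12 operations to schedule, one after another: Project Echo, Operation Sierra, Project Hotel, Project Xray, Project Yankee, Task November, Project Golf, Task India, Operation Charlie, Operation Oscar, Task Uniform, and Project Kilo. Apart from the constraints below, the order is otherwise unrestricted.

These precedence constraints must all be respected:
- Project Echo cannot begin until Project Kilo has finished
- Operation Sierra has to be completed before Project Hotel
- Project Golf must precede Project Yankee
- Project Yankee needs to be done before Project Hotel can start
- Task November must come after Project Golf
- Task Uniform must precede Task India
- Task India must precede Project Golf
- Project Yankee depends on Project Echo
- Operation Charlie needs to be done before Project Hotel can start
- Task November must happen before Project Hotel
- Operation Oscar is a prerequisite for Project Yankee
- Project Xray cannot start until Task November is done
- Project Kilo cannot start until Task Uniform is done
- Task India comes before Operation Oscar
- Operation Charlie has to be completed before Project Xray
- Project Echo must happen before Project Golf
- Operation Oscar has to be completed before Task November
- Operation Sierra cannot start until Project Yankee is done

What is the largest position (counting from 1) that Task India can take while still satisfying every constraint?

5

Following every chain forward from Task India, the operations that must come later are Operation Sierra, Project Hotel, Project Xray, Project Yankee, Task November, Project Golf, Operation Oscar — 7 of them.
So at least 7 operations follow Task India, putting Task India no later than position 5. That position is achievable by scheduling everything else first.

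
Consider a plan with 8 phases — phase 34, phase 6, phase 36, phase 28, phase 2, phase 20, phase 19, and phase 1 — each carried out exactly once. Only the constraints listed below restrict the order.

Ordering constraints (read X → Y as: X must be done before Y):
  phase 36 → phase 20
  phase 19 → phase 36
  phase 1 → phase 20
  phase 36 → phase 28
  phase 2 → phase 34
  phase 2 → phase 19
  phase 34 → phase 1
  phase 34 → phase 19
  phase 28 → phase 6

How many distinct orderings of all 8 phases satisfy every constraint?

12

Phase 2 is the only phase with nothing required before it, so every ordering starts there.
Enumerating by repeatedly choosing an available phase (one whose prerequisites are all placed) gives 12 distinct complete orderings.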